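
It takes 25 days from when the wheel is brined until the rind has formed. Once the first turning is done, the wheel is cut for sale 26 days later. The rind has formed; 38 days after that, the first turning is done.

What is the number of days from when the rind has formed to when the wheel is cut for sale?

64 days

Causal path: the rind has formed → the first turning is done → the wheel is cut for sale.
Total delay along the path: 38 + 26 = 64 days.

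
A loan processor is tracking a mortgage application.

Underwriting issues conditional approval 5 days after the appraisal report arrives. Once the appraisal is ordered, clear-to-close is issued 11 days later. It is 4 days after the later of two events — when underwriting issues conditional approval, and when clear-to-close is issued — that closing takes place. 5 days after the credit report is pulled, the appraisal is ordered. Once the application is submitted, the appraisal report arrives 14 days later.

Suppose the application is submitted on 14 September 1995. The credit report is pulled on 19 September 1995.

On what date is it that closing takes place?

9 October 1995

The application is submitted: Sep 14, 1995.
The appraisal report arrives: Sep 14, 1995 + 14 days = Sep 28, 1995.
Underwriting issues conditional approval: Sep 28, 1995 + 5 days = Oct 3, 1995.
The credit report is pulled: Sep 19, 1995.
The appraisal is ordered: Sep 19, 1995 + 5 days = Sep 24, 1995.
Clear-to-close is issued: Sep 24, 1995 + 11 days = Oct 5, 1995.
Both prerequisites met — underwriting issues conditional approval (Oct 3, 1995), clear-to-close is issued (Oct 5, 1995); the later is Oct 5, 1995.
Closing takes place: Oct 5, 1995 + 4 days = Oct 9, 1995.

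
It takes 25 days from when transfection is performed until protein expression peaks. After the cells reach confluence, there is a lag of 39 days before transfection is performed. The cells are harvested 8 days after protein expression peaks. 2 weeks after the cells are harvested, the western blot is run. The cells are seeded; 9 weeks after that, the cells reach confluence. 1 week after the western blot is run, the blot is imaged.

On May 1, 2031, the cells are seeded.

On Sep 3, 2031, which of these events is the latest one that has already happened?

The cells are seeded: May 1, 2031.
The cells reach confluence: May 1, 2031 + 9 weeks = Jul 3, 2031.
Transfection is performed: Jul 3, 2031 + 39 days = Aug 11, 2031.
Protein expression peaks: Aug 11, 2031 + 25 days = Sep 5, 2031.
The cells are harvested: Sep 5, 2031 + 8 days = Sep 13, 2031.
The western blot is run: Sep 13, 2031 + 2 weeks = Sep 27, 2031.
The blot is imaged: Sep 27, 2031 + 1 week = Oct 4, 2031.
Sep 3, 2031 falls between when transfection is performed (Aug 11, 2031) and when protein expression peaks (Sep 5, 2031).

Transfection is performed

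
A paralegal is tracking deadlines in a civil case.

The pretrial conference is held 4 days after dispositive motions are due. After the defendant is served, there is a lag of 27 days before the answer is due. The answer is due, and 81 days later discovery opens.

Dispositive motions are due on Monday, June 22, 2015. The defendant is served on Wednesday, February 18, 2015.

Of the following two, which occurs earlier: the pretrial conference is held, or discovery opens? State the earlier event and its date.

Dispositive motions are due: Jun 22, 2015.
The pretrial conference is held: Jun 22, 2015 + 4 days = Jun 26, 2015.
The defendant is served: Feb 18, 2015.
The answer is due: Feb 18, 2015 + 27 days = Mar 17, 2015.
Discovery opens: Mar 17, 2015 + 81 days = Jun 6, 2015.
Comparing: the pretrial conference is held on Jun 26, 2015 vs discovery opens on Jun 6, 2015. Earlier: discovery opens.

Discovery opens — Saturday, June 6, 2015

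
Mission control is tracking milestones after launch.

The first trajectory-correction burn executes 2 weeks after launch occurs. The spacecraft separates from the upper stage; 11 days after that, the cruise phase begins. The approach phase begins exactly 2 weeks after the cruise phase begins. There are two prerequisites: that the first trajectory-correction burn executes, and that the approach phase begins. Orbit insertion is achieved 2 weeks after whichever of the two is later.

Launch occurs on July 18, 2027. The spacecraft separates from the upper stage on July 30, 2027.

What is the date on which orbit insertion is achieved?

Launch occurs: Jul 18, 2027.
The first trajectory-correction burn executes: Jul 18, 2027 + 2 weeks = Aug 1, 2027.
The spacecraft separates from the upper stage: Jul 30, 2027.
The cruise phase begins: Jul 30, 2027 + 11 days = Aug 10, 2027.
The approach phase begins: Aug 10, 2027 + 2 weeks = Aug 24, 2027.
Both prerequisites met — the first trajectory-correction burn executes (Aug 1, 2027), the approach phase begins (Aug 24, 2027); the later is Aug 24, 2027.
Orbit insertion is achieved: Aug 24, 2027 + 2 weeks = Sep 7, 2027.

September 7, 2027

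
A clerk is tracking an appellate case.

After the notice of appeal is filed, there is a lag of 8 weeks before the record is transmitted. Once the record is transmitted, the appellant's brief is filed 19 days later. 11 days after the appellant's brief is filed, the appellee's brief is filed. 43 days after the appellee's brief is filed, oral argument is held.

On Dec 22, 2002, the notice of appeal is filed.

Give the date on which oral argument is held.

The notice of appeal is filed: Dec 22, 2002.
The record is transmitted: Dec 22, 2002 + 8 weeks = Feb 16, 2003.
The appellant's brief is filed: Feb 16, 2003 + 19 days = Mar 7, 2003.
The appellee's brief is filed: Mar 7, 2003 + 11 days = Mar 18, 2003.
Oral argument is held: Mar 18, 2003 + 43 days = Apr 30, 2003.

Apr 30, 2003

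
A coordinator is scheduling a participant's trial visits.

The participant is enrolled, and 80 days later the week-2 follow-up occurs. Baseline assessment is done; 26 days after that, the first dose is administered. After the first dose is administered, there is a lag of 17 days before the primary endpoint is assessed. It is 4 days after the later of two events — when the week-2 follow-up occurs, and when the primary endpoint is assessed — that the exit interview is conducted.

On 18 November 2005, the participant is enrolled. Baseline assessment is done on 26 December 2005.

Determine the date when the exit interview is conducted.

11 February 2006

The participant is enrolled: Nov 18, 2005.
The week-2 follow-up occurs: Nov 18, 2005 + 80 days = Feb 6, 2006.
Baseline assessment is done: Dec 26, 2005.
The first dose is administered: Dec 26, 2005 + 26 days = Jan 21, 2006.
The primary endpoint is assessed: Jan 21, 2006 + 17 days = Feb 7, 2006.
Both prerequisites met — the week-2 follow-up occurs (Feb 6, 2006), the primary endpoint is assessed (Feb 7, 2006); the later is Feb 7, 2006.
The exit interview is conducted: Feb 7, 2006 + 4 days = Feb 11, 2006.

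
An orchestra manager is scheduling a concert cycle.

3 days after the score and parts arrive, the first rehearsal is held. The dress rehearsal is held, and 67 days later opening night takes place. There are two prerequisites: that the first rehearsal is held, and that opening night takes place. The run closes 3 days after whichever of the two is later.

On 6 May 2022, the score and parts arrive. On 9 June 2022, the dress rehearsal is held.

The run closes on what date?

18 August 2022

The score and parts arrive: May 6, 2022.
The first rehearsal is held: May 6, 2022 + 3 days = May 9, 2022.
The dress rehearsal is held: Jun 9, 2022.
Opening night takes place: Jun 9, 2022 + 67 days = Aug 15, 2022.
Both prerequisites met — the first rehearsal is held (May 9, 2022), opening night takes place (Aug 15, 2022); the later is Aug 15, 2022.
The run closes: Aug 15, 2022 + 3 days = Aug 18, 2022.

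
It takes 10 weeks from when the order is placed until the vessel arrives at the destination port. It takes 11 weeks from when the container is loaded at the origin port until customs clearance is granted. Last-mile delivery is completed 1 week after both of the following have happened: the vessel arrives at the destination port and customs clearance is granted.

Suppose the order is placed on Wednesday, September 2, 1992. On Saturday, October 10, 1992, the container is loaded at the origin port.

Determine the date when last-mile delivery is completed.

The order is placed: Sep 2, 1992.
The vessel arrives at the destination port: Sep 2, 1992 + 10 weeks = Nov 11, 1992.
The container is loaded at the origin port: Oct 10, 1992.
Customs clearance is granted: Oct 10, 1992 + 11 weeks = Dec 26, 1992.
Both prerequisites met — the vessel arrives at the destination port (Nov 11, 1992), customs clearance is granted (Dec 26, 1992); the later is Dec 26, 1992.
Last-mile delivery is completed: Dec 26, 1992 + 1 week = Jan 2, 1993.

Saturday, January 2, 1993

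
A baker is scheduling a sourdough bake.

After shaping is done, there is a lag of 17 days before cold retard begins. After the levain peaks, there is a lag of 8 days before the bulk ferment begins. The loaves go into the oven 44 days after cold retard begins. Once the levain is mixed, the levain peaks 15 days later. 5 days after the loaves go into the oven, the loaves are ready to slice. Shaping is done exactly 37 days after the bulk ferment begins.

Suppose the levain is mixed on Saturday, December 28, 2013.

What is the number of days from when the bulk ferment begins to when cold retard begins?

54 days

Causal path: the bulk ferment begins → shaping is done → cold retard begins.
Total delay along the path: 37 + 17 = 54 days.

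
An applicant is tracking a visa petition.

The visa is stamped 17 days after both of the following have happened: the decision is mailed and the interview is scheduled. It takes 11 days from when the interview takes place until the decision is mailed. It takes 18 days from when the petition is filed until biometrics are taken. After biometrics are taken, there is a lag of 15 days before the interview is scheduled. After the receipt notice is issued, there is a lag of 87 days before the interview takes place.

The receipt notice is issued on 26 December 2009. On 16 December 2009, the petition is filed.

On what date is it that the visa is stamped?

20 April 2010

The receipt notice is issued: Dec 26, 2009.
The interview takes place: Dec 26, 2009 + 87 days = Mar 23, 2010.
The decision is mailed: Mar 23, 2010 + 11 days = Apr 3, 2010.
The petition is filed: Dec 16, 2009.
Biometrics are taken: Dec 16, 2009 + 18 days = Jan 3, 2010.
The interview is scheduled: Jan 3, 2010 + 15 days = Jan 18, 2010.
Both prerequisites met — the decision is mailed (Apr 3, 2010), the interview is scheduled (Jan 18, 2010); the later is Apr 3, 2010.
The visa is stamped: Apr 3, 2010 + 17 days = Apr 20, 2010.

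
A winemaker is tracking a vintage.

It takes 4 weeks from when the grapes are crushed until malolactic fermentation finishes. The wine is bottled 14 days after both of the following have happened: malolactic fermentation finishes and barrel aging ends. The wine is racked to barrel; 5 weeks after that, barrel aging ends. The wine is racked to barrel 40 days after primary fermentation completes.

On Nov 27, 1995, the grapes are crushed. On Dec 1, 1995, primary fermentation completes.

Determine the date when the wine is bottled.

Feb 28, 1996

The grapes are crushed: Nov 27, 1995.
Malolactic fermentation finishes: Nov 27, 1995 + 4 weeks = Dec 25, 1995.
Primary fermentation completes: Dec 1, 1995.
The wine is racked to barrel: Dec 1, 1995 + 40 days = Jan 10, 1996.
Barrel aging ends: Jan 10, 1996 + 5 weeks = Feb 14, 1996.
Both prerequisites met — malolactic fermentation finishes (Dec 25, 1995), barrel aging ends (Feb 14, 1996); the later is Feb 14, 1996.
The wine is bottled: Feb 14, 1996 + 14 days = Feb 28, 1996.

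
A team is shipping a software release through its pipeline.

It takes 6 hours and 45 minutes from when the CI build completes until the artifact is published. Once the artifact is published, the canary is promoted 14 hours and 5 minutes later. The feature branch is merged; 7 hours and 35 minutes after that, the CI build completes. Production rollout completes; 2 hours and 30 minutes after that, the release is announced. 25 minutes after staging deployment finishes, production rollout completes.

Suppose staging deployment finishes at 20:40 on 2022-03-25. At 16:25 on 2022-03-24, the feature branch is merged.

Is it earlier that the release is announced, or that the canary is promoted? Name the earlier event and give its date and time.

Staging deployment finishes: 20:40 Mar 25, 2022.
Production rollout completes: 20:40 Mar 25, 2022 + 25m = 21:05 Mar 25, 2022.
The release is announced: 21:05 Mar 25, 2022 + 2h30m = 23:35 Mar 25, 2022.
The feature branch is merged: 16:25 Mar 24, 2022.
The CI build completes: 16:25 Mar 24, 2022 + 7h35m = 00:00 Mar 25, 2022.
The artifact is published: 00:00 Mar 25, 2022 + 6h45m = 06:45 Mar 25, 2022.
The canary is promoted: 06:45 Mar 25, 2022 + 14h05m = 20:50 Mar 25, 2022.
Comparing: the release is announced at 23:35 Mar 25, 2022 vs the canary is promoted at 20:50 Mar 25, 2022. Earlier: the canary is promoted.

The canary is promoted — 20:50 on 2022-03-25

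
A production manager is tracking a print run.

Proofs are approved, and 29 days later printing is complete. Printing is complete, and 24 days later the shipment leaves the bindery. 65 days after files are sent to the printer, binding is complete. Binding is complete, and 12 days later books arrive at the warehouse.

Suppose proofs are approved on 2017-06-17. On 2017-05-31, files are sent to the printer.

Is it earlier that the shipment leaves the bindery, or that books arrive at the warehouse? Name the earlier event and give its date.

The shipment leaves the bindery — 2017-08-09

Proofs are approved: Jun 17, 2017.
Printing is complete: Jun 17, 2017 + 29 days = Jul 16, 2017.
The shipment leaves the bindery: Jul 16, 2017 + 24 days = Aug 9, 2017.
Files are sent to the printer: May 31, 2017.
Binding is complete: May 31, 2017 + 65 days = Aug 4, 2017.
Books arrive at the warehouse: Aug 4, 2017 + 12 days = Aug 16, 2017.
Comparing: the shipment leaves the bindery on Aug 9, 2017 vs books arrive at the warehouse on Aug 16, 2017. Earlier: the shipment leaves the bindery.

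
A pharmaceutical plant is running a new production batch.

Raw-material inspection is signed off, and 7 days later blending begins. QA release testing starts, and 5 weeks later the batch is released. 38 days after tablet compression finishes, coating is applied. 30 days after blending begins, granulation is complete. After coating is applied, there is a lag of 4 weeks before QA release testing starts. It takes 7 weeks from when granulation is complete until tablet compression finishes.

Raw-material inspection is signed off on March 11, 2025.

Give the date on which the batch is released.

September 14, 2025

Raw-material inspection is signed off: Mar 11, 2025.
Blending begins: Mar 11, 2025 + 7 days = Mar 18, 2025.
Granulation is complete: Mar 18, 2025 + 30 days = Apr 17, 2025.
Tablet compression finishes: Apr 17, 2025 + 7 weeks = Jun 5, 2025.
Coating is applied: Jun 5, 2025 + 38 days = Jul 13, 2025.
QA release testing starts: Jul 13, 2025 + 4 weeks = Aug 10, 2025.
The batch is released: Aug 10, 2025 + 5 weeks = Sep 14, 2025.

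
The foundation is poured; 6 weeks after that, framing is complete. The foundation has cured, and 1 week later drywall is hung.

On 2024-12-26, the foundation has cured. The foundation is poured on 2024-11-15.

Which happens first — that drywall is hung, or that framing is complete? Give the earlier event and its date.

The foundation has cured: Dec 26, 2024.
Drywall is hung: Dec 26, 2024 + 1 week = Jan 2, 2025.
The foundation is poured: Nov 15, 2024.
Framing is complete: Nov 15, 2024 + 6 weeks = Dec 27, 2024.
Comparing: drywall is hung on Jan 2, 2025 vs framing is complete on Dec 27, 2024. Earlier: framing is complete.

Framing is complete — 2024-12-27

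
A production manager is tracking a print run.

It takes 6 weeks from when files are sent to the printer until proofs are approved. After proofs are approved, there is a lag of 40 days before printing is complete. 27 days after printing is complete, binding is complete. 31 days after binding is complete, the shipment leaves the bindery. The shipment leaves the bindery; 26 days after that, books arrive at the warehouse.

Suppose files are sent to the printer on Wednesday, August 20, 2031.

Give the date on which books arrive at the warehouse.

Files are sent to the printer: Aug 20, 2031.
Proofs are approved: Aug 20, 2031 + 6 weeks = Oct 1, 2031.
Printing is complete: Oct 1, 2031 + 40 days = Nov 10, 2031.
Binding is complete: Nov 10, 2031 + 27 days = Dec 7, 2031.
The shipment leaves the bindery: Dec 7, 2031 + 31 days = Jan 7, 2032.
Books arrive at the warehouse: Jan 7, 2032 + 26 days = Feb 2, 2032.

Monday, February 2, 2032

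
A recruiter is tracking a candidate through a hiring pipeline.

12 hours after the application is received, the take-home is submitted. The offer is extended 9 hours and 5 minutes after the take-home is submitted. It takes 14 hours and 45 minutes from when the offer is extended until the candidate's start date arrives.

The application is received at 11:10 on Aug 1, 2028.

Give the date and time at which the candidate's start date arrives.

23:00 on Aug 2, 2028

The application is received: 11:10 Aug 1, 2028.
The take-home is submitted: 11:10 Aug 1, 2028 + 12h = 23:10 Aug 1, 2028.
The offer is extended: 23:10 Aug 1, 2028 + 9h05m = 08:15 Aug 2, 2028.
The candidate's start date arrives: 08:15 Aug 2, 2028 + 14h45m = 23:00 Aug 2, 2028.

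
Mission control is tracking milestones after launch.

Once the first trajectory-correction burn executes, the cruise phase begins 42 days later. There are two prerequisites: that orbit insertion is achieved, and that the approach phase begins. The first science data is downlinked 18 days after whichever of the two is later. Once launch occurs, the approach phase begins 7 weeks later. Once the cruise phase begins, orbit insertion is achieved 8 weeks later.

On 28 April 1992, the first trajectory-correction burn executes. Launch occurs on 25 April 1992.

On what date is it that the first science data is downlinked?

22 August 1992

The first trajectory-correction burn executes: Apr 28, 1992.
The cruise phase begins: Apr 28, 1992 + 42 days = Jun 9, 1992.
Orbit insertion is achieved: Jun 9, 1992 + 8 weeks = Aug 4, 1992.
Launch occurs: Apr 25, 1992.
The approach phase begins: Apr 25, 1992 + 7 weeks = Jun 13, 1992.
Both prerequisites met — orbit insertion is achieved (Aug 4, 1992), the approach phase begins (Jun 13, 1992); the later is Aug 4, 1992.
The first science data is downlinked: Aug 4, 1992 + 18 days = Aug 22, 1992.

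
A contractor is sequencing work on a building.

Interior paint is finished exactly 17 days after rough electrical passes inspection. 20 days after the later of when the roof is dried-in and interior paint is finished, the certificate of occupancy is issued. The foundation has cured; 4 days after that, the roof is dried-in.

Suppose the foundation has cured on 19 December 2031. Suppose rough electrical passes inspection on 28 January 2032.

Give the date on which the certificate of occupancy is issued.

The foundation has cured: Dec 19, 2031.
The roof is dried-in: Dec 19, 2031 + 4 days = Dec 23, 2031.
Rough electrical passes inspection: Jan 28, 2032.
Interior paint is finished: Jan 28, 2032 + 17 days = Feb 14, 2032.
Both prerequisites met — the roof is dried-in (Dec 23, 2031), interior paint is finished (Feb 14, 2032); the later is Feb 14, 2032.
The certificate of occupancy is issued: Feb 14, 2032 + 20 days = Mar 5, 2032.

5 March 2032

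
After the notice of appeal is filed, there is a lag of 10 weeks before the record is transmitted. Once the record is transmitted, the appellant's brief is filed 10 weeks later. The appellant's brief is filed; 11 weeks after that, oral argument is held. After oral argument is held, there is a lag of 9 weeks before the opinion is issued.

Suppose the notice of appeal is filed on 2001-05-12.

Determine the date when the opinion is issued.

2002-02-16

The notice of appeal is filed: May 12, 2001.
The record is transmitted: May 12, 2001 + 10 weeks = Jul 21, 2001.
The appellant's brief is filed: Jul 21, 2001 + 10 weeks = Sep 29, 2001.
Oral argument is held: Sep 29, 2001 + 11 weeks = Dec 15, 2001.
The opinion is issued: Dec 15, 2001 + 9 weeks = Feb 16, 2002.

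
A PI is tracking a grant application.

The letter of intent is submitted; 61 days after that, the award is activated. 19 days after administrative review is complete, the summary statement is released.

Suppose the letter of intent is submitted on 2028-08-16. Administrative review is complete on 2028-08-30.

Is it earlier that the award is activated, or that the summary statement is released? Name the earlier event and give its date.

The letter of intent is submitted: Aug 16, 2028.
The award is activated: Aug 16, 2028 + 61 days = Oct 16, 2028.
Administrative review is complete: Aug 30, 2028.
The summary statement is released: Aug 30, 2028 + 19 days = Sep 18, 2028.
Comparing: the award is activated on Oct 16, 2028 vs the summary statement is released on Sep 18, 2028. Earlier: the summary statement is released.

The summary statement is released — 2028-09-18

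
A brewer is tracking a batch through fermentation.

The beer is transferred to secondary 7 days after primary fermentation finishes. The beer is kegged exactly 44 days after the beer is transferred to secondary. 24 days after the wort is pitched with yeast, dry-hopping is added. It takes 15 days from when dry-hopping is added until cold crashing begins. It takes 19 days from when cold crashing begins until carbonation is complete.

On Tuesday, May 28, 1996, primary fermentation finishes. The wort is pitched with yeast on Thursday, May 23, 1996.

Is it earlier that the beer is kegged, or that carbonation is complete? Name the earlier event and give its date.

Primary fermentation finishes: May 28, 1996.
The beer is transferred to secondary: May 28, 1996 + 7 days = Jun 4, 1996.
The beer is kegged: Jun 4, 1996 + 44 days = Jul 18, 1996.
The wort is pitched with yeast: May 23, 1996.
Dry-hopping is added: May 23, 1996 + 24 days = Jun 16, 1996.
Cold crashing begins: Jun 16, 1996 + 15 days = Jul 1, 1996.
Carbonation is complete: Jul 1, 1996 + 19 days = Jul 20, 1996.
Comparing: the beer is kegged on Jul 18, 1996 vs carbonation is complete on Jul 20, 1996. Earlier: the beer is kegged.

The beer is kegged — Thursday, July 18, 1996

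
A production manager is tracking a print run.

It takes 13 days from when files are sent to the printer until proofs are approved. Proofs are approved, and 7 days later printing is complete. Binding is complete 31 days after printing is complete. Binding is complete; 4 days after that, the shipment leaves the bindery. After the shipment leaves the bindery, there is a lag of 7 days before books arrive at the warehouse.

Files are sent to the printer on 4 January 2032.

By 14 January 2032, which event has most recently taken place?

Files are sent to the printer

Files are sent to the printer: Jan 4, 2032.
Proofs are approved: Jan 4, 2032 + 13 days = Jan 17, 2032.
Printing is complete: Jan 17, 2032 + 7 days = Jan 24, 2032.
Binding is complete: Jan 24, 2032 + 31 days = Feb 24, 2032.
The shipment leaves the bindery: Feb 24, 2032 + 4 days = Feb 28, 2032.
Books arrive at the warehouse: Feb 28, 2032 + 7 days = Mar 6, 2032.
Jan 14, 2032 falls between when files are sent to the printer (Jan 4, 2032) and when proofs are approved (Jan 17, 2032).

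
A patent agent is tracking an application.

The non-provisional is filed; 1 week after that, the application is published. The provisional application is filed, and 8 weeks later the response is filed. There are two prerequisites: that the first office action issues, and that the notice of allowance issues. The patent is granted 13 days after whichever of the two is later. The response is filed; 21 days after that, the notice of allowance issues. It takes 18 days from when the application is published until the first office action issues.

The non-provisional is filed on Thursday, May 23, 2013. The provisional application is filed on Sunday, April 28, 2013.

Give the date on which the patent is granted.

Saturday, July 27, 2013

The non-provisional is filed: May 23, 2013.
The application is published: May 23, 2013 + 1 week = May 30, 2013.
The first office action issues: May 30, 2013 + 18 days = Jun 17, 2013.
The provisional application is filed: Apr 28, 2013.
The response is filed: Apr 28, 2013 + 8 weeks = Jun 23, 2013.
The notice of allowance issues: Jun 23, 2013 + 21 days = Jul 14, 2013.
Both prerequisites met — the first office action issues (Jun 17, 2013), the notice of allowance issues (Jul 14, 2013); the later is Jul 14, 2013.
The patent is granted: Jul 14, 2013 + 13 days = Jul 27, 2013.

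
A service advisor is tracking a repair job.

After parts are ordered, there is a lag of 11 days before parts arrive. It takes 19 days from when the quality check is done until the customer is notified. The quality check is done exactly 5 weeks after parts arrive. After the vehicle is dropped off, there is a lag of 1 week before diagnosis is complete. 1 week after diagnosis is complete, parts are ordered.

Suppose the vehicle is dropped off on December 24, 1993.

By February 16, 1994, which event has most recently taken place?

The vehicle is dropped off: Dec 24, 1993.
Diagnosis is complete: Dec 24, 1993 + 1 week = Dec 31, 1993.
Parts are ordered: Dec 31, 1993 + 1 week = Jan 7, 1994.
Parts arrive: Jan 7, 1994 + 11 days = Jan 18, 1994.
The quality check is done: Jan 18, 1994 + 5 weeks = Feb 22, 1994.
The customer is notified: Feb 22, 1994 + 19 days = Mar 13, 1994.
Feb 16, 1994 falls between when parts arrive (Jan 18, 1994) and when the quality check is done (Feb 22, 1994).

Parts arrive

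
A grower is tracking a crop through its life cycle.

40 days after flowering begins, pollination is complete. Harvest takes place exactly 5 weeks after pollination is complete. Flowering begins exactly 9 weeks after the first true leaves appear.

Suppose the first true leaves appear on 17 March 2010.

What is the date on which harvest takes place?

The first true leaves appear: Mar 17, 2010.
Flowering begins: Mar 17, 2010 + 9 weeks = May 19, 2010.
Pollination is complete: May 19, 2010 + 40 days = Jun 28, 2010.
Harvest takes place: Jun 28, 2010 + 5 weeks = Aug 2, 2010.

2 August 2010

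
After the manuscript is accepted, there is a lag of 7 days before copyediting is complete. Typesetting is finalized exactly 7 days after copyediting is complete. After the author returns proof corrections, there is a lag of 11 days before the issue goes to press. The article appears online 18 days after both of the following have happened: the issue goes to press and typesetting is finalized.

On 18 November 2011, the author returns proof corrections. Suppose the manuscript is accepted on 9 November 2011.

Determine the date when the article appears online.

17 December 2011

The author returns proof corrections: Nov 18, 2011.
The issue goes to press: Nov 18, 2011 + 11 days = Nov 29, 2011.
The manuscript is accepted: Nov 9, 2011.
Copyediting is complete: Nov 9, 2011 + 7 days = Nov 16, 2011.
Typesetting is finalized: Nov 16, 2011 + 7 days = Nov 23, 2011.
Both prerequisites met — the issue goes to press (Nov 29, 2011), typesetting is finalized (Nov 23, 2011); the later is Nov 29, 2011.
The article appears online: Nov 29, 2011 + 18 days = Dec 17, 2011.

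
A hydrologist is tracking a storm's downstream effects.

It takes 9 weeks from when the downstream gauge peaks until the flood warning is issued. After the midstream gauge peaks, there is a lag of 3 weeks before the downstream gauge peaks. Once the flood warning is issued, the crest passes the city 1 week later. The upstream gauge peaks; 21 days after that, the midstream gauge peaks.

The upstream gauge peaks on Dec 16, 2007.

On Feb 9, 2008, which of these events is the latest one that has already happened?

The downstream gauge peaks

The upstream gauge peaks: Dec 16, 2007.
The midstream gauge peaks: Dec 16, 2007 + 21 days = Jan 6, 2008.
The downstream gauge peaks: Jan 6, 2008 + 3 weeks = Jan 27, 2008.
The flood warning is issued: Jan 27, 2008 + 9 weeks = Mar 30, 2008.
The crest passes the city: Mar 30, 2008 + 1 week = Apr 6, 2008.
Feb 9, 2008 falls between when the downstream gauge peaks (Jan 27, 2008) and when the flood warning is issued (Mar 30, 2008).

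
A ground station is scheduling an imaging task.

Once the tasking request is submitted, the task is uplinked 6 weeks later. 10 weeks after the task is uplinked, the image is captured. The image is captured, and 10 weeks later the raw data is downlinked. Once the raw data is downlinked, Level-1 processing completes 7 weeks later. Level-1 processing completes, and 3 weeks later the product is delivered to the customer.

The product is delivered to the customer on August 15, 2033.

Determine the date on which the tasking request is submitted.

The product is delivered to the customer: Aug 15, 2033.
Level-1 processing completes: Aug 15, 2033 − 3 weeks = Jul 25, 2033.
The raw data is downlinked: Jul 25, 2033 − 7 weeks = Jun 6, 2033.
The image is captured: Jun 6, 2033 − 10 weeks = Mar 28, 2033.
The task is uplinked: Mar 28, 2033 − 10 weeks = Jan 17, 2033.
The tasking request is submitted: Jan 17, 2033 − 6 weeks = Dec 6, 2032.

December 6, 2032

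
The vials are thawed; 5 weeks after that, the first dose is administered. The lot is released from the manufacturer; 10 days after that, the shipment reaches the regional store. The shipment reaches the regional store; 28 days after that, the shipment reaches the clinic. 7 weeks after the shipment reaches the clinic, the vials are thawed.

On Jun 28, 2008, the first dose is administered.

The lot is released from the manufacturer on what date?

Feb 27, 2008

The first dose is administered: Jun 28, 2008.
The vials are thawed: Jun 28, 2008 − 5 weeks = May 24, 2008.
The shipment reaches the clinic: May 24, 2008 − 7 weeks = Apr 5, 2008.
The shipment reaches the regional store: Apr 5, 2008 − 28 days = Mar 8, 2008.
The lot is released from the manufacturer: Mar 8, 2008 − 10 days = Feb 27, 2008.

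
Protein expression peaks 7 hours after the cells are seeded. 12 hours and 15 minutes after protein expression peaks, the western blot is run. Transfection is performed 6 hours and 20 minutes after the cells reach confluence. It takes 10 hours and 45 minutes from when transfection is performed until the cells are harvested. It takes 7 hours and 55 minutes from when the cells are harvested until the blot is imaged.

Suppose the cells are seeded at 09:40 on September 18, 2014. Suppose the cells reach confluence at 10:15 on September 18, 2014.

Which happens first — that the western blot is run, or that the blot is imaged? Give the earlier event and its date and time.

The western blot is run — 04:55 on September 19, 2014

The cells are seeded: 09:40 Sep 18, 2014.
Protein expression peaks: 09:40 Sep 18, 2014 + 7h = 16:40 Sep 18, 2014.
The western blot is run: 16:40 Sep 18, 2014 + 12h15m = 04:55 Sep 19, 2014.
The cells reach confluence: 10:15 Sep 18, 2014.
Transfection is performed: 10:15 Sep 18, 2014 + 6h20m = 16:35 Sep 18, 2014.
The cells are harvested: 16:35 Sep 18, 2014 + 10h45m = 03:20 Sep 19, 2014.
The blot is imaged: 03:20 Sep 19, 2014 + 7h55m = 11:15 Sep 19, 2014.
Comparing: the western blot is run at 04:55 Sep 19, 2014 vs the blot is imaged at 11:15 Sep 19, 2014. Earlier: the western blot is run.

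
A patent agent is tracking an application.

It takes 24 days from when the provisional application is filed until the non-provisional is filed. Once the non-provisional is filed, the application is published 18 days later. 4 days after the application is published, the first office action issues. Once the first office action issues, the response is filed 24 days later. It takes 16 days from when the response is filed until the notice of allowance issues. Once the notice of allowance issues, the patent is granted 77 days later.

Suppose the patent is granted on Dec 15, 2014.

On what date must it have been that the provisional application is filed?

Jul 5, 2014

The patent is granted: Dec 15, 2014.
The notice of allowance issues: Dec 15, 2014 − 77 days = Sep 29, 2014.
The response is filed: Sep 29, 2014 − 16 days = Sep 13, 2014.
The first office action issues: Sep 13, 2014 − 24 days = Aug 20, 2014.
The application is published: Aug 20, 2014 − 4 days = Aug 16, 2014.
The non-provisional is filed: Aug 16, 2014 − 18 days = Jul 29, 2014.
The provisional application is filed: Jul 29, 2014 − 24 days = Jul 5, 2014.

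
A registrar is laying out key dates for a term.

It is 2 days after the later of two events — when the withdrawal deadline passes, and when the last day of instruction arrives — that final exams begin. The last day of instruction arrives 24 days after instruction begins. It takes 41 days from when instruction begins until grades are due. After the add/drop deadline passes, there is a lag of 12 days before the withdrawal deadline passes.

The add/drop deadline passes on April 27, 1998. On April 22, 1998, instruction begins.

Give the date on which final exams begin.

May 18, 1998

The add/drop deadline passes: Apr 27, 1998.
The withdrawal deadline passes: Apr 27, 1998 + 12 days = May 9, 1998.
Instruction begins: Apr 22, 1998.
The last day of instruction arrives: Apr 22, 1998 + 24 days = May 16, 1998.
Both prerequisites met — the withdrawal deadline passes (May 9, 1998), the last day of instruction arrives (May 16, 1998); the later is May 16, 1998.
Final exams begin: May 16, 1998 + 2 days = May 18, 1998.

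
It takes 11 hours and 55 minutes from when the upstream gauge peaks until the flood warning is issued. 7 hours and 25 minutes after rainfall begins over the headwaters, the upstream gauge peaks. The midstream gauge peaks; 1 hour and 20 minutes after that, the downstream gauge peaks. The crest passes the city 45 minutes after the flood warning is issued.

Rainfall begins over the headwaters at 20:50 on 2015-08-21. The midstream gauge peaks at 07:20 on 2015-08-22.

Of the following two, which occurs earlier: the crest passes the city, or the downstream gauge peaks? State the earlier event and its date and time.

The downstream gauge peaks — 08:40 on 2015-08-22

Rainfall begins over the headwaters: 20:50 Aug 21, 2015.
The upstream gauge peaks: 20:50 Aug 21, 2015 + 7h25m = 04:15 Aug 22, 2015.
The flood warning is issued: 04:15 Aug 22, 2015 + 11h55m = 16:10 Aug 22, 2015.
The crest passes the city: 16:10 Aug 22, 2015 + 45m = 16:55 Aug 22, 2015.
The midstream gauge peaks: 07:20 Aug 22, 2015.
The downstream gauge peaks: 07:20 Aug 22, 2015 + 1h20m = 08:40 Aug 22, 2015.
Comparing: the crest passes the city at 16:55 Aug 22, 2015 vs the downstream gauge peaks at 08:40 Aug 22, 2015. Earlier: the downstream gauge peaks.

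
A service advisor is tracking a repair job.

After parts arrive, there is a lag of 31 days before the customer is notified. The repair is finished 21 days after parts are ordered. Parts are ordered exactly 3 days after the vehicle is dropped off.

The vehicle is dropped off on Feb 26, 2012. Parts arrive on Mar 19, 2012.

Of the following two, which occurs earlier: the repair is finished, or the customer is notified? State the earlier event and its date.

The repair is finished — Mar 21, 2012

The vehicle is dropped off: Feb 26, 2012.
Parts are ordered: Feb 26, 2012 + 3 days = Feb 29, 2012.
The repair is finished: Feb 29, 2012 + 21 days = Mar 21, 2012.
Parts arrive: Mar 19, 2012.
The customer is notified: Mar 19, 2012 + 31 days = Apr 19, 2012.
Comparing: the repair is finished on Mar 21, 2012 vs the customer is notified on Apr 19, 2012. Earlier: the repair is finished.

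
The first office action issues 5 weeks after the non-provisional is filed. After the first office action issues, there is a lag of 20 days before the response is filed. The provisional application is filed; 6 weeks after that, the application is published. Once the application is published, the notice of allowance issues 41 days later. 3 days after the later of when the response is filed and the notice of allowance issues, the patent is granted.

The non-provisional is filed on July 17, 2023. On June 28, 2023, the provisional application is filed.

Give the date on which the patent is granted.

The non-provisional is filed: Jul 17, 2023.
The first office action issues: Jul 17, 2023 + 5 weeks = Aug 21, 2023.
The response is filed: Aug 21, 2023 + 20 days = Sep 10, 2023.
The provisional application is filed: Jun 28, 2023.
The application is published: Jun 28, 2023 + 6 weeks = Aug 9, 2023.
The notice of allowance issues: Aug 9, 2023 + 41 days = Sep 19, 2023.
Both prerequisites met — the response is filed (Sep 10, 2023), the notice of allowance issues (Sep 19, 2023); the later is Sep 19, 2023.
The patent is granted: Sep 19, 2023 + 3 days = Sep 22, 2023.

September 22, 2023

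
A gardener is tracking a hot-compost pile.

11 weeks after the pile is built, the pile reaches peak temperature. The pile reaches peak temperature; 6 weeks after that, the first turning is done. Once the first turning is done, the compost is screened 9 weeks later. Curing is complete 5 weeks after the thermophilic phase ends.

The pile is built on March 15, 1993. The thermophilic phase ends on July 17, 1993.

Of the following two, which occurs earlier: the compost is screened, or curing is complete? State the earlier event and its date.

The pile is built: Mar 15, 1993.
The pile reaches peak temperature: Mar 15, 1993 + 11 weeks = May 31, 1993.
The first turning is done: May 31, 1993 + 6 weeks = Jul 12, 1993.
The compost is screened: Jul 12, 1993 + 9 weeks = Sep 13, 1993.
The thermophilic phase ends: Jul 17, 1993.
Curing is complete: Jul 17, 1993 + 5 weeks = Aug 21, 1993.
Comparing: the compost is screened on Sep 13, 1993 vs curing is complete on Aug 21, 1993. Earlier: curing is complete.

Curing is complete — August 21, 1993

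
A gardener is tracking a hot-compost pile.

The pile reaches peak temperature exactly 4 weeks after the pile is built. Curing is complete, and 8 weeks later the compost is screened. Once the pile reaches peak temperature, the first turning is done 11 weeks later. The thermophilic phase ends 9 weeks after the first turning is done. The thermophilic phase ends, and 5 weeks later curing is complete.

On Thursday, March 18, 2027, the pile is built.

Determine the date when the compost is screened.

The pile is built: Mar 18, 2027.
The pile reaches peak temperature: Mar 18, 2027 + 4 weeks = Apr 15, 2027.
The first turning is done: Apr 15, 2027 + 11 weeks = Jul 1, 2027.
The thermophilic phase ends: Jul 1, 2027 + 9 weeks = Sep 2, 2027.
Curing is complete: Sep 2, 2027 + 5 weeks = Oct 7, 2027.
The compost is screened: Oct 7, 2027 + 8 weeks = Dec 2, 2027.

Thursday, December 2, 2027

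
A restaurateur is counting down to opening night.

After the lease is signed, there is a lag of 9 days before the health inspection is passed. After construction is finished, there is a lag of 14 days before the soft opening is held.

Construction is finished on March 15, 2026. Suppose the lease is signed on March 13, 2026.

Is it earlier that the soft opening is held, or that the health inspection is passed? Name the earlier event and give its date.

The health inspection is passed — March 22, 2026

Construction is finished: Mar 15, 2026.
The soft opening is held: Mar 15, 2026 + 14 days = Mar 29, 2026.
The lease is signed: Mar 13, 2026.
The health inspection is passed: Mar 13, 2026 + 9 days = Mar 22, 2026.
Comparing: the soft opening is held on Mar 29, 2026 vs the health inspection is passed on Mar 22, 2026. Earlier: the health inspection is passed.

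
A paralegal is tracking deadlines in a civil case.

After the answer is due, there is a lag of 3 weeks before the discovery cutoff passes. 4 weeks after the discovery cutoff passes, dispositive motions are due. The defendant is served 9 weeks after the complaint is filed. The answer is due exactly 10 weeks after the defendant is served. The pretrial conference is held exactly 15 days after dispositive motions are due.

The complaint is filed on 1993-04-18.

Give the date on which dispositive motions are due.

1993-10-17

The complaint is filed: Apr 18, 1993.
The defendant is served: Apr 18, 1993 + 9 weeks = Jun 20, 1993.
The answer is due: Jun 20, 1993 + 10 weeks = Aug 29, 1993.
The discovery cutoff passes: Aug 29, 1993 + 3 weeks = Sep 19, 1993.
Dispositive motions are due: Sep 19, 1993 + 4 weeks = Oct 17, 1993.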